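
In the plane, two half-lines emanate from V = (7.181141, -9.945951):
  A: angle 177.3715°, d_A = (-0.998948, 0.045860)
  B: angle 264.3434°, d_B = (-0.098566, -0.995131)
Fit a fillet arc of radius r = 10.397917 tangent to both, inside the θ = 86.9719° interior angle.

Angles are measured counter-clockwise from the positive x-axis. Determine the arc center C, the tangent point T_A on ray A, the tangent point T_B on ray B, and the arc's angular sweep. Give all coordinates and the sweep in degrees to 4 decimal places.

bisector direction at 220.8575° = (-0.756339,-0.654179)
center distance |VC| = r/sin(θ/2) = 10.397917/sin(43.4860°) = 15.109371
C = V + |VC|·bis = (-4.2467,-19.8302)
T_A = V + ((C−V)·d_A)·d_A = V + 10.9625·d_A = (-3.7698,-9.4432)
T_B = V + ((C−V)·d_B)·d_B = V + 10.9625·d_B = (6.1006,-20.8551)
sweep = 180° − θ = 93.0281°

center=(-4.2467,-19.8302) T_A=(-3.7698,-9.4432) T_B=(6.1006,-20.8551) sweep=93.0281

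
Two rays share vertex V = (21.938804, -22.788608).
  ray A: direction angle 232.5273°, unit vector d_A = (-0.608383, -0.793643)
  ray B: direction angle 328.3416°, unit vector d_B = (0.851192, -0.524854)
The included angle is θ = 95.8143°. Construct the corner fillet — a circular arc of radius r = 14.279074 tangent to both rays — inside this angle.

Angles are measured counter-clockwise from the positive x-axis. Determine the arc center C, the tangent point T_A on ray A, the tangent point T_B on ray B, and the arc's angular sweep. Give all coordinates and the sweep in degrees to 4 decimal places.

bisector direction at 280.4345° = (0.181111,-0.983463)
center distance |VC| = r/sin(θ/2) = 14.279074/sin(47.9072°) = 19.242492
C = V + |VC|·bis = (25.4238,-41.7129)
T_A = V + ((C−V)·d_A)·d_A = V + 12.8989·d_A = (14.0913,-33.0257)
T_B = V + ((C−V)·d_B)·d_B = V + 12.8989·d_B = (32.9182,-29.5586)
sweep = 180° − θ = 84.1857°

center=(25.4238,-41.7129) T_A=(14.0913,-33.0257) T_B=(32.9182,-29.5586) sweep=84.1857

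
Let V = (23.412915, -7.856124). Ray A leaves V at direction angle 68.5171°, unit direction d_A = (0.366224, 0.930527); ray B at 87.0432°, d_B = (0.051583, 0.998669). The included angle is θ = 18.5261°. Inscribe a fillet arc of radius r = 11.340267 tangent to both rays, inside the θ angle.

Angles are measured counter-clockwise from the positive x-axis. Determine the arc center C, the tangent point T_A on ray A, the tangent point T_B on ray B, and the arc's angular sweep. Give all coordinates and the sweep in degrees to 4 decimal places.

bisector direction at 77.7801° = (0.211663,0.977343)
center distance |VC| = r/sin(θ/2) = 11.340267/sin(9.2630°) = 70.450721
C = V + |VC|·bis = (38.3248,60.9984)
T_A = V + ((C−V)·d_A)·d_A = V + 69.5320·d_A = (48.8772,56.8453)
T_B = V + ((C−V)·d_B)·d_B = V + 69.5320·d_B = (26.9996,61.5833)
sweep = 180° − θ = 161.4739°

center=(38.3248,60.9984) T_A=(48.8772,56.8453) T_B=(26.9996,61.5833) sweep=161.4739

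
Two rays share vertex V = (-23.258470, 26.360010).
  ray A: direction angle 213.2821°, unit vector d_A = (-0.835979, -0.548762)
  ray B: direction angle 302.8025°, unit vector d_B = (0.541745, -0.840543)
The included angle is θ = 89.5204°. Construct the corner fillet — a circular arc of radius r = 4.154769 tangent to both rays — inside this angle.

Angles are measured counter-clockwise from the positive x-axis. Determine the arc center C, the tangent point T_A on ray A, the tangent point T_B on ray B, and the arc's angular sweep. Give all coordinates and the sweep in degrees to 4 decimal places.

bisector direction at 258.0423° = (-0.207189,-0.978301)
center distance |VC| = r/sin(θ/2) = 4.154769/sin(44.7602°) = 5.900478
C = V + |VC|·bis = (-24.4810,20.5876)
T_A = V + ((C−V)·d_A)·d_A = V + 4.1897·d_A = (-26.7610,24.0609)
T_B = V + ((C−V)·d_B)·d_B = V + 4.1897·d_B = (-20.9887,22.8384)
sweep = 180° − θ = 90.4796°

center=(-24.4810,20.5876) T_A=(-26.7610,24.0609) T_B=(-20.9887,22.8384) sweep=90.4796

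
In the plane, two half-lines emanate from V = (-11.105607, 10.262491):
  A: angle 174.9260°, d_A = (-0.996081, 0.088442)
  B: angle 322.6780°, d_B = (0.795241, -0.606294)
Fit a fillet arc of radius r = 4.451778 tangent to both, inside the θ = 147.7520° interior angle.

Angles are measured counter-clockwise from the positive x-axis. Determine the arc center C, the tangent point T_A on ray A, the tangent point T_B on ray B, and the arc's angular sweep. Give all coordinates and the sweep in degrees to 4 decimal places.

center=(-12.7812,5.9420) T_A=(-12.3875,10.3763) T_B=(-10.0822,9.4822) sweep=32.2480

bisector direction at 248.8020° = (-0.361592,-0.932336)
center distance |VC| = r/sin(θ/2) = 4.451778/sin(73.8760°) = 4.634069
C = V + |VC|·bis = (-12.7812,5.9420)
T_A = V + ((C−V)·d_A)·d_A = V + 1.2870·d_A = (-12.3875,10.3763)
T_B = V + ((C−V)·d_B)·d_B = V + 1.2870·d_B = (-10.0822,9.4822)
sweep = 180° − θ = 32.2480°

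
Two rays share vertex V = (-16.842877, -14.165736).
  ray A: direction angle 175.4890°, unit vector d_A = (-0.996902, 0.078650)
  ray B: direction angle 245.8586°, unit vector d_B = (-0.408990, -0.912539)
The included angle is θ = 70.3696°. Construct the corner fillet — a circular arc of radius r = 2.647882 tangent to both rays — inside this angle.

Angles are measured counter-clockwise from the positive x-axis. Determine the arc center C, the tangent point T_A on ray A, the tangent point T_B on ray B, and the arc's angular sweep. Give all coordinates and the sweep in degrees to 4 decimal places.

center=(-20.7952,-16.5100) T_A=(-20.5870,-13.8703) T_B=(-18.3789,-17.5930) sweep=109.6304

bisector direction at 210.6738° = (-0.860086,-0.510150)
center distance |VC| = r/sin(θ/2) = 2.647882/sin(35.1848°) = 4.595298
C = V + |VC|·bis = (-20.7952,-16.5100)
T_A = V + ((C−V)·d_A)·d_A = V + 3.7557·d_A = (-20.5870,-13.8703)
T_B = V + ((C−V)·d_B)·d_B = V + 3.7557·d_B = (-18.3789,-17.5930)
sweep = 180° − θ = 109.6304°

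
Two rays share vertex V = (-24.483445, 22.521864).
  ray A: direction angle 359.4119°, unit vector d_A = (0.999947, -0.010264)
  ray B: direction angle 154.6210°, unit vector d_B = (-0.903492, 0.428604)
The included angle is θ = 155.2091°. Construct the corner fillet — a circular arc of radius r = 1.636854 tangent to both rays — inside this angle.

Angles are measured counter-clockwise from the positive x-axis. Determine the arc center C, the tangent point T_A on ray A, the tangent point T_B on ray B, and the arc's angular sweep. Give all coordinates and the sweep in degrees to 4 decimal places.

center=(-24.1069,24.1549) T_A=(-24.1237,22.5182) T_B=(-24.8085,22.6761) sweep=24.7909

bisector direction at 77.0165° = (0.224671,0.974435)
center distance |VC| = r/sin(θ/2) = 1.636854/sin(77.6046°) = 1.675921
C = V + |VC|·bis = (-24.1069,24.1549)
T_A = V + ((C−V)·d_A)·d_A = V + 0.3597·d_A = (-24.1237,22.5182)
T_B = V + ((C−V)·d_B)·d_B = V + 0.3597·d_B = (-24.8085,22.6761)
sweep = 180° − θ = 24.7909°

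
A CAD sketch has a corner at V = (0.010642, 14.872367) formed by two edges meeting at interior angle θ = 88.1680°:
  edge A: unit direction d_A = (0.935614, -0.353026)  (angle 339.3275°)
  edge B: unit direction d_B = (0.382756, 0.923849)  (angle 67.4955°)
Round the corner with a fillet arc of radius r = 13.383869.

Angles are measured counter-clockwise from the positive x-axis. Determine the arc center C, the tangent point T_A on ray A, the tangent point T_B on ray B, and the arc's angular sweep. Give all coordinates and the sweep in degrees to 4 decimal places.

center=(17.6646,22.5161) T_A=(12.9397,9.9940) T_B=(5.2999,27.6389) sweep=91.8320

bisector direction at 23.4115° = (0.917675,0.397332)
center distance |VC| = r/sin(θ/2) = 13.383869/sin(44.0840°) = 19.237651
C = V + |VC|·bis = (17.6646,22.5161)
T_A = V + ((C−V)·d_A)·d_A = V + 13.8188·d_A = (12.9397,9.9940)
T_B = V + ((C−V)·d_B)·d_B = V + 13.8188·d_B = (5.2999,27.6389)
sweep = 180° − θ = 91.8320°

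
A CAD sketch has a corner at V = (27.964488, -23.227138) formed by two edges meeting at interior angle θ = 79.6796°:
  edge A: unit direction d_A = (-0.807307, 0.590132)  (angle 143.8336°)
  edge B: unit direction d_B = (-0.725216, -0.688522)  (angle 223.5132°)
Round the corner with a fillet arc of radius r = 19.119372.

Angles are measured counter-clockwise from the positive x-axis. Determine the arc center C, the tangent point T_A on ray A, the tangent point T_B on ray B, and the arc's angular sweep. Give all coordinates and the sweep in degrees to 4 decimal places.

bisector direction at 183.6734° = (-0.997945,-0.064069)
center distance |VC| = r/sin(θ/2) = 19.119372/sin(39.8398°) = 29.844024
C = V + |VC|·bis = (-1.8182,-25.1392)
T_A = V + ((C−V)·d_A)·d_A = V + 22.9154·d_A = (9.4647,-9.7040)
T_B = V + ((C−V)·d_B)·d_B = V + 22.9154·d_B = (11.3459,-39.0049)
sweep = 180° − θ = 100.3204°

center=(-1.8182,-25.1392) T_A=(9.4647,-9.7040) T_B=(11.3459,-39.0049) sweep=100.3204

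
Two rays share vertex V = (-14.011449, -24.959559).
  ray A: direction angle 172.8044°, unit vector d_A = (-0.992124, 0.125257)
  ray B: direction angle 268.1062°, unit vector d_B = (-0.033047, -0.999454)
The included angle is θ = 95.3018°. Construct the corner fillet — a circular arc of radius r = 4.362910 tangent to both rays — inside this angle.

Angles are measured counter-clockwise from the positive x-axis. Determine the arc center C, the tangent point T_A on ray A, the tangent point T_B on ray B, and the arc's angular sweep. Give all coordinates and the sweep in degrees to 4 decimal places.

center=(-18.5034,-28.7900) T_A=(-17.9569,-24.4614) T_B=(-14.1429,-28.9342) sweep=84.6982

bisector direction at 220.4553° = (-0.760912,-0.648855)
center distance |VC| = r/sin(θ/2) = 4.362910/sin(47.6509°) = 5.903370
C = V + |VC|·bis = (-18.5034,-28.7900)
T_A = V + ((C−V)·d_A)·d_A = V + 3.9768·d_A = (-17.9569,-24.4614)
T_B = V + ((C−V)·d_B)·d_B = V + 3.9768·d_B = (-14.1429,-28.9342)
sweep = 180° − θ = 84.6982°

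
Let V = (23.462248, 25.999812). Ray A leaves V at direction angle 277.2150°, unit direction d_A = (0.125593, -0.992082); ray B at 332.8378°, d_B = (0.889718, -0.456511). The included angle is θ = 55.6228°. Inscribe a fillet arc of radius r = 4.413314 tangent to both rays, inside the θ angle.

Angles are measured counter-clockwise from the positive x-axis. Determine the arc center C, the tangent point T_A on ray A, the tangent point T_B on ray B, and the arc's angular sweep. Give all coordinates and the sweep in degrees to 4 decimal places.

center=(28.8914,18.2538) T_A=(24.5130,17.6995) T_B=(30.9061,22.1804) sweep=124.3772

bisector direction at 305.0264° = (0.573954,-0.818888)
center distance |VC| = r/sin(θ/2) = 4.413314/sin(27.8114°) = 9.459210
C = V + |VC|·bis = (28.8914,18.2538)
T_A = V + ((C−V)·d_A)·d_A = V + 8.3666·d_A = (24.5130,17.6995)
T_B = V + ((C−V)·d_B)·d_B = V + 8.3666·d_B = (30.9061,22.1804)
sweep = 180° − θ = 124.3772°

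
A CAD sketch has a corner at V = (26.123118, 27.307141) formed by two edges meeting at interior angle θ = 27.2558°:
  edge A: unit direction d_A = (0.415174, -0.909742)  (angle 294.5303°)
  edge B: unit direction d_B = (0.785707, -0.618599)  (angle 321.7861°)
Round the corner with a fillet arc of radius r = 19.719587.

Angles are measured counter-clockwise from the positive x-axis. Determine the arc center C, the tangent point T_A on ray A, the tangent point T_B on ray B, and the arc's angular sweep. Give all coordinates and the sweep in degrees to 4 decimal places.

bisector direction at 308.1582° = (0.617835,-0.786308)
center distance |VC| = r/sin(θ/2) = 19.719587/sin(13.6279°) = 83.693972
C = V + |VC|·bis = (77.8322,-38.5021)
T_A = V + ((C−V)·d_A)·d_A = V + 81.3377·d_A = (59.8924,-46.6892)
T_B = V + ((C−V)·d_B)·d_B = V + 81.3377·d_B = (90.0307,-23.0083)
sweep = 180° − θ = 152.7442°

center=(77.8322,-38.5021) T_A=(59.8924,-46.6892) T_B=(90.0307,-23.0083) sweep=152.7442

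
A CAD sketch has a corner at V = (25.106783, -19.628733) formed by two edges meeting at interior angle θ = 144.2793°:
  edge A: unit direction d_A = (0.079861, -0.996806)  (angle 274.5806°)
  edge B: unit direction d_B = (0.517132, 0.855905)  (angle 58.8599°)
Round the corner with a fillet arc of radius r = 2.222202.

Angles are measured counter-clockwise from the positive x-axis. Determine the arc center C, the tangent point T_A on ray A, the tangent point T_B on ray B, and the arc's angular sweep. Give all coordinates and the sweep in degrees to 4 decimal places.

center=(27.3791,-20.1650) T_A=(25.1640,-20.3425) T_B=(25.4771,-19.0159) sweep=35.7207

bisector direction at 346.7203° = (0.973260,-0.229706)
center distance |VC| = r/sin(θ/2) = 2.222202/sin(72.1397°) = 2.334719
C = V + |VC|·bis = (27.3791,-20.1650)
T_A = V + ((C−V)·d_A)·d_A = V + 0.7161·d_A = (25.1640,-20.3425)
T_B = V + ((C−V)·d_B)·d_B = V + 0.7161·d_B = (25.4771,-19.0159)
sweep = 180° − θ = 35.7207°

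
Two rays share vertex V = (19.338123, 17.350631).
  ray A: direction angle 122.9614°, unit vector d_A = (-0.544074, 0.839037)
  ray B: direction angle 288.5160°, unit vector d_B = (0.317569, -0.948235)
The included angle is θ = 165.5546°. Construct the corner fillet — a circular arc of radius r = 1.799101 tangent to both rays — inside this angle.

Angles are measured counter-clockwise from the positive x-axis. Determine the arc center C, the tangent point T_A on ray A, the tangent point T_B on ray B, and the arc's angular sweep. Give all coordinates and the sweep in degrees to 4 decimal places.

center=(17.7046,16.5631) T_A=(19.2141,17.5419) T_B=(19.4105,17.1344) sweep=14.4454

bisector direction at 205.7387° = (-0.900784,-0.434268)
center distance |VC| = r/sin(θ/2) = 1.799101/sin(82.7773°) = 1.813491
C = V + |VC|·bis = (17.7046,16.5631)
T_A = V + ((C−V)·d_A)·d_A = V + 0.2280·d_A = (19.2141,17.5419)
T_B = V + ((C−V)·d_B)·d_B = V + 0.2280·d_B = (19.4105,17.1344)
sweep = 180° − θ = 14.4454°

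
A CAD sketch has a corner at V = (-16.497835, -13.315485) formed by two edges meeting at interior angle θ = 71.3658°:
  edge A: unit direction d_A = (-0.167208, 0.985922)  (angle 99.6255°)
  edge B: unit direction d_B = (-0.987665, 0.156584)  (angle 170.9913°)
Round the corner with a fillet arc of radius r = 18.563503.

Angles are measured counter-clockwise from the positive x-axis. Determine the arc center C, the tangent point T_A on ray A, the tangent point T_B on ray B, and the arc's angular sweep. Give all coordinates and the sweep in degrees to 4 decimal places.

bisector direction at 135.3084° = (-0.710903,0.703290)
center distance |VC| = r/sin(θ/2) = 18.563503/sin(35.6829°) = 31.825031
C = V + |VC|·bis = (-39.1223,9.0668)
T_A = V + ((C−V)·d_A)·d_A = V + 25.8501·d_A = (-20.8202,12.1707)
T_B = V + ((C−V)·d_B)·d_B = V + 25.8501·d_B = (-42.0291,-9.2678)
sweep = 180° − θ = 108.6342°

center=(-39.1223,9.0668) T_A=(-20.8202,12.1707) T_B=(-42.0291,-9.2678) sweep=108.6342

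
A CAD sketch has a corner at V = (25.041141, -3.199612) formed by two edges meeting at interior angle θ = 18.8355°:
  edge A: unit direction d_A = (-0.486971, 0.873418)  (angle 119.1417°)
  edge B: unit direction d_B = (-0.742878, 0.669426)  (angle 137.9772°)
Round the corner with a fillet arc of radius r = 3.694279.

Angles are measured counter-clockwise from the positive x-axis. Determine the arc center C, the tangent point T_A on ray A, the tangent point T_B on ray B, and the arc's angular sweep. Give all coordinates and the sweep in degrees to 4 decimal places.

bisector direction at 128.5594° = (-0.623326,0.781962)
center distance |VC| = r/sin(θ/2) = 3.694279/sin(9.4177°) = 22.576808
C = V + |VC|·bis = (10.9684,14.4546)
T_A = V + ((C−V)·d_A)·d_A = V + 22.2725·d_A = (14.1951,16.2536)
T_B = V + ((C−V)·d_B)·d_B = V + 22.2725·d_B = (8.4954,11.7102)
sweep = 180° − θ = 161.1645°

center=(10.9684,14.4546) T_A=(14.1951,16.2536) T_B=(8.4954,11.7102) sweep=161.1645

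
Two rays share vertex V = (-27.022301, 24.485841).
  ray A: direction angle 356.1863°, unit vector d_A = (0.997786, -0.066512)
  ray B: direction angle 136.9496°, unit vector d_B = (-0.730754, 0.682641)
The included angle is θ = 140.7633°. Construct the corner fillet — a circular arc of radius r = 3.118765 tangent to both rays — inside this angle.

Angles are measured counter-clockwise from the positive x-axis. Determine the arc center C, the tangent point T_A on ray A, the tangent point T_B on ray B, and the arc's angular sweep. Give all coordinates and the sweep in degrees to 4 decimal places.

bisector direction at 66.5679° = (0.397661,0.917532)
center distance |VC| = r/sin(θ/2) = 3.118765/sin(70.3816°) = 3.310967
C = V + |VC|·bis = (-25.7057,27.5238)
T_A = V + ((C−V)·d_A)·d_A = V + 1.1117·d_A = (-25.9131,24.4119)
T_B = V + ((C−V)·d_B)·d_B = V + 1.1117·d_B = (-27.8347,25.2447)
sweep = 180° − θ = 39.2367°

center=(-25.7057,27.5238) T_A=(-25.9131,24.4119) T_B=(-27.8347,25.2447) sweep=39.2367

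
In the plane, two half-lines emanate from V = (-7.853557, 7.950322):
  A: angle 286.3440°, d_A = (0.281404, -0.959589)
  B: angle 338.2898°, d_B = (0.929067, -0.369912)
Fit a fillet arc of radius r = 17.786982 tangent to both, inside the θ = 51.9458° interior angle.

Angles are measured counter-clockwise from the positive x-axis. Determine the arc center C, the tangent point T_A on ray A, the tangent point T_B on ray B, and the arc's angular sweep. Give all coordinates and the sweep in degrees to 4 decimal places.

center=(19.4894,-22.0814) T_A=(2.4212,-27.0867) T_B=(26.0690,-5.5561) sweep=128.0542

bisector direction at 312.3169° = (0.673231,-0.739433)
center distance |VC| = r/sin(θ/2) = 17.786982/sin(25.9729°) = 40.614557
C = V + |VC|·bis = (19.4894,-22.0814)
T_A = V + ((C−V)·d_A)·d_A = V + 36.5125·d_A = (2.4212,-27.0867)
T_B = V + ((C−V)·d_B)·d_B = V + 36.5125·d_B = (26.0690,-5.5561)
sweep = 180° − θ = 128.0542°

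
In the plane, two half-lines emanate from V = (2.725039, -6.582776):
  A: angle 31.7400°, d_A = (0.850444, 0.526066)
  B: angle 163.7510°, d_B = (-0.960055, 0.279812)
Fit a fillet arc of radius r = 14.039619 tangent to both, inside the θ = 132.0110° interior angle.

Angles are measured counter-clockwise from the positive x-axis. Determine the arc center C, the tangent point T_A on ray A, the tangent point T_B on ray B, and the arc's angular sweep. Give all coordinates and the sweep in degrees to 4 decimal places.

center=(0.6539,8.6446) T_A=(8.0397,-3.2953) T_B=(-3.2746,-4.8342) sweep=47.9890

bisector direction at 97.7455° = (-0.134773,0.990876)
center distance |VC| = r/sin(θ/2) = 14.039619/sin(66.0055°) = 15.367620
C = V + |VC|·bis = (0.6539,8.6446)
T_A = V + ((C−V)·d_A)·d_A = V + 6.2492·d_A = (8.0397,-3.2953)
T_B = V + ((C−V)·d_B)·d_B = V + 6.2492·d_B = (-3.2746,-4.8342)
sweep = 180° − θ = 47.9890°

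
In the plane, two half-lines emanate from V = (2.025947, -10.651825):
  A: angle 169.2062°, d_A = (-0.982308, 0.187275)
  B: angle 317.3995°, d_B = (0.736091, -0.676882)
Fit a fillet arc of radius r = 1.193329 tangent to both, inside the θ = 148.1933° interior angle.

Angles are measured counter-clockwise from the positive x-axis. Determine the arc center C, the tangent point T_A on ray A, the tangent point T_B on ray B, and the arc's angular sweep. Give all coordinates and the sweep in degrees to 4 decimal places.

center=(1.4685,-11.7604) T_A=(1.6920,-10.5882) T_B=(2.2762,-10.8820) sweep=31.8067

bisector direction at 243.3029° = (-0.449275,-0.893394)
center distance |VC| = r/sin(θ/2) = 1.193329/sin(74.0966°) = 1.240821
C = V + |VC|·bis = (1.4685,-11.7604)
T_A = V + ((C−V)·d_A)·d_A = V + 0.3400·d_A = (1.6920,-10.5882)
T_B = V + ((C−V)·d_B)·d_B = V + 0.3400·d_B = (2.2762,-10.8820)
sweep = 180° − θ = 31.8067°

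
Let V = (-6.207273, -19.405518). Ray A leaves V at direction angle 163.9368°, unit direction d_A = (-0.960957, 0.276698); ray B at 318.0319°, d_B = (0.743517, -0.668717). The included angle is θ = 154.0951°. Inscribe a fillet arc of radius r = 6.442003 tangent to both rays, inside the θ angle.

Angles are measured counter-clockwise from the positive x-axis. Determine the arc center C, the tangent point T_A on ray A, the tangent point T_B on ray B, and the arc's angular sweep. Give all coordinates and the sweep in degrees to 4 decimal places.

bisector direction at 240.9844° = (-0.485048,-0.874487)
center distance |VC| = r/sin(θ/2) = 6.442003/sin(77.0476°) = 6.610190
C = V + |VC|·bis = (-9.4135,-25.1860)
T_A = V + ((C−V)·d_A)·d_A = V + 1.4816·d_A = (-7.6310,-18.9956)
T_B = V + ((C−V)·d_B)·d_B = V + 1.4816·d_B = (-5.1057,-20.3963)
sweep = 180° − θ = 25.9049°

center=(-9.4135,-25.1860) T_A=(-7.6310,-18.9956) T_B=(-5.1057,-20.3963) sweep=25.9049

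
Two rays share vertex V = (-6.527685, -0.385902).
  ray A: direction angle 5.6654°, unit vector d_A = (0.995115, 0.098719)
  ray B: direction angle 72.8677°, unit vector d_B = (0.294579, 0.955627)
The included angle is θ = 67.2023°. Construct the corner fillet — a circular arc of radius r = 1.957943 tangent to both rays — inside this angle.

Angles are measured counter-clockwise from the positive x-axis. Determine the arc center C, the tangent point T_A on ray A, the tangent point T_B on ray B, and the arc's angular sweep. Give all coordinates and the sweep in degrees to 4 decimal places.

bisector direction at 39.2665° = (0.774210,0.632929)
center distance |VC| = r/sin(θ/2) = 1.957943/sin(33.6011°) = 3.537972
C = V + |VC|·bis = (-3.7886,1.8534)
T_A = V + ((C−V)·d_A)·d_A = V + 2.9468·d_A = (-3.5953,-0.0950)
T_B = V + ((C−V)·d_B)·d_B = V + 2.9468·d_B = (-5.6596,2.4302)
sweep = 180° − θ = 112.7977°

center=(-3.7886,1.8534) T_A=(-3.5953,-0.0950) T_B=(-5.6596,2.4302) sweep=112.7977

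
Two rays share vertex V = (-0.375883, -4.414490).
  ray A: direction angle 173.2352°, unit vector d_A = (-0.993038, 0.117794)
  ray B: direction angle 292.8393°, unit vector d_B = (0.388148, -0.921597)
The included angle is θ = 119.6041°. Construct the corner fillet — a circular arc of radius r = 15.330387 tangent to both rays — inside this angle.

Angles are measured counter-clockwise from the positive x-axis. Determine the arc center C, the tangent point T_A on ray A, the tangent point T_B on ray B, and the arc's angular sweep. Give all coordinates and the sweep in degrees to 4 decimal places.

center=(-11.0414,-18.5872) T_A=(-9.2355,-3.3636) T_B=(3.0871,-12.6368) sweep=60.3959

bisector direction at 233.0372° = (-0.601296,-0.799027)
center distance |VC| = r/sin(θ/2) = 15.330387/sin(59.8021°) = 17.737492
C = V + |VC|·bis = (-11.0414,-18.5872)
T_A = V + ((C−V)·d_A)·d_A = V + 8.9218·d_A = (-9.2355,-3.3636)
T_B = V + ((C−V)·d_B)·d_B = V + 8.9218·d_B = (3.0871,-12.6368)
sweep = 180° − θ = 60.3959°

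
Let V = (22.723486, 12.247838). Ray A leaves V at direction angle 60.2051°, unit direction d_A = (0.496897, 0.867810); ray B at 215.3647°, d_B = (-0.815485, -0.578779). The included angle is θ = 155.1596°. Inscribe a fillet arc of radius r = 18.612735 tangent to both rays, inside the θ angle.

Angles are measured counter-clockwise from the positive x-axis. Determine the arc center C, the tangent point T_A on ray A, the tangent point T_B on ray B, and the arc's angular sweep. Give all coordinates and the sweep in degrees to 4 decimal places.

bisector direction at 137.7849° = (-0.740628,0.671916)
center distance |VC| = r/sin(θ/2) = 18.612735/sin(77.5798°) = 19.058777
C = V + |VC|·bis = (8.6080,25.0537)
T_A = V + ((C−V)·d_A)·d_A = V + 4.0992·d_A = (24.7603,15.8051)
T_B = V + ((C−V)·d_B)·d_B = V + 4.0992·d_B = (19.3807,9.8753)
sweep = 180° − θ = 24.8404°

center=(8.6080,25.0537) T_A=(24.7603,15.8051) T_B=(19.3807,9.8753) sweep=24.8404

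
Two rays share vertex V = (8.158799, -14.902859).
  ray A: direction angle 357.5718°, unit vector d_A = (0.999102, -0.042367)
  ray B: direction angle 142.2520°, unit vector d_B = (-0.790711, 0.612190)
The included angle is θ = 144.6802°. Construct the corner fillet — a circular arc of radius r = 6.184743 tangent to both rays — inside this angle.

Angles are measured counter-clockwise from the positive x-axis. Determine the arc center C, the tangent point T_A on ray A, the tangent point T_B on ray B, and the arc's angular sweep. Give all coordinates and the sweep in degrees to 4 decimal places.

center=(10.3881,-8.8071) T_A=(10.1261,-14.9863) T_B=(6.6019,-13.6974) sweep=35.3198

bisector direction at 69.9119° = (0.343465,0.939166)
center distance |VC| = r/sin(θ/2) = 6.184743/sin(72.3401°) = 6.490620
C = V + |VC|·bis = (10.3881,-8.8071)
T_A = V + ((C−V)·d_A)·d_A = V + 1.9690·d_A = (10.1261,-14.9863)
T_B = V + ((C−V)·d_B)·d_B = V + 1.9690·d_B = (6.6019,-13.6974)
sweep = 180° − θ = 35.3198°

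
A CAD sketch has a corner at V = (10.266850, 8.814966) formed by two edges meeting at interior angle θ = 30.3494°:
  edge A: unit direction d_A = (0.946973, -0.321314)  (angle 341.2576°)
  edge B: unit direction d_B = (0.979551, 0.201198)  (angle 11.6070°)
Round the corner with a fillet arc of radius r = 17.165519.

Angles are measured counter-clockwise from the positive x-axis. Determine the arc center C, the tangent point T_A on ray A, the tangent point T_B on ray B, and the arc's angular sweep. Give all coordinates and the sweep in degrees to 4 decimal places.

center=(75.7163,4.7343) T_A=(70.2008,-11.5210) T_B=(72.2627,21.5488) sweep=149.6506

bisector direction at 356.4323° = (0.998062,-0.062228)
center distance |VC| = r/sin(θ/2) = 17.165519/sin(15.1747°) = 65.576559
C = V + |VC|·bis = (75.7163,4.7343)
T_A = V + ((C−V)·d_A)·d_A = V + 63.2900·d_A = (70.2008,-11.5210)
T_B = V + ((C−V)·d_B)·d_B = V + 63.2900·d_B = (72.2627,21.5488)
sweep = 180° − θ = 149.6506°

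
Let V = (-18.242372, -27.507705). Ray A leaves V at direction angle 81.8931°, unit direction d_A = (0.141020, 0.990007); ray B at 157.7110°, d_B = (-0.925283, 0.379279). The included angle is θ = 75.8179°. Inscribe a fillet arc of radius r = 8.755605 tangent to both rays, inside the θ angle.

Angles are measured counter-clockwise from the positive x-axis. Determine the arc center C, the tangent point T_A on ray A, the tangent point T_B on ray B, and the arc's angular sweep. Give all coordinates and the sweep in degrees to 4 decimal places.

center=(-25.3249,-15.1419) T_A=(-16.6568,-16.3766) T_B=(-28.6457,-23.2433) sweep=104.1821

bisector direction at 119.8020° = (-0.497005,0.867748)
center distance |VC| = r/sin(θ/2) = 8.755605/sin(37.9089°) = 14.250463
C = V + |VC|·bis = (-25.3249,-15.1419)
T_A = V + ((C−V)·d_A)·d_A = V + 11.2434·d_A = (-16.6568,-16.3766)
T_B = V + ((C−V)·d_B)·d_B = V + 11.2434·d_B = (-28.6457,-23.2433)
sweep = 180° − θ = 104.1821°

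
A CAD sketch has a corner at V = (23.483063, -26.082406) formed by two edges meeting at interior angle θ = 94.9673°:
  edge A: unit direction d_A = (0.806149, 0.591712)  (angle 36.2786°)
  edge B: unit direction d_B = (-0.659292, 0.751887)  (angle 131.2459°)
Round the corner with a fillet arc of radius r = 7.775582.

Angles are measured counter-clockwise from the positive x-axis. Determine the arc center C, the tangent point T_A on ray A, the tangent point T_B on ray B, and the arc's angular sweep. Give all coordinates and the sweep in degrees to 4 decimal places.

bisector direction at 83.7622° = (0.108654,0.994080)
center distance |VC| = r/sin(θ/2) = 7.775582/sin(47.4836°) = 10.549105
C = V + |VC|·bis = (24.6293,-15.5958)
T_A = V + ((C−V)·d_A)·d_A = V + 7.1291·d_A = (29.2302,-21.8640)
T_B = V + ((C−V)·d_B)·d_B = V + 7.1291·d_B = (18.7829,-20.7221)
sweep = 180° − θ = 85.0327°

center=(24.6293,-15.5958) T_A=(29.2302,-21.8640) T_B=(18.7829,-20.7221) sweep=85.0327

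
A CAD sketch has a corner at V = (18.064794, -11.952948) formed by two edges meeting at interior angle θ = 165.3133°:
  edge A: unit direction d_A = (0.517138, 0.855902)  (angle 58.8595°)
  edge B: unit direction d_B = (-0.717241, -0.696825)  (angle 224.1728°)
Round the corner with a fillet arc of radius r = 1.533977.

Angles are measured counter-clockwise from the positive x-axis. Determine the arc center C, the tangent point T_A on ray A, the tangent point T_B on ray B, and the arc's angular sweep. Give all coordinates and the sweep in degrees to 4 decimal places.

center=(16.8541,-10.9905) T_A=(18.1670,-11.7837) T_B=(17.9230,-12.0907) sweep=14.6867

bisector direction at 141.5161° = (-0.782784,0.622294)
center distance |VC| = r/sin(θ/2) = 1.533977/sin(82.6566°) = 1.546663
C = V + |VC|·bis = (16.8541,-10.9905)
T_A = V + ((C−V)·d_A)·d_A = V + 0.1977·d_A = (18.1670,-11.7837)
T_B = V + ((C−V)·d_B)·d_B = V + 0.1977·d_B = (17.9230,-12.0907)
sweep = 180° − θ = 14.6867°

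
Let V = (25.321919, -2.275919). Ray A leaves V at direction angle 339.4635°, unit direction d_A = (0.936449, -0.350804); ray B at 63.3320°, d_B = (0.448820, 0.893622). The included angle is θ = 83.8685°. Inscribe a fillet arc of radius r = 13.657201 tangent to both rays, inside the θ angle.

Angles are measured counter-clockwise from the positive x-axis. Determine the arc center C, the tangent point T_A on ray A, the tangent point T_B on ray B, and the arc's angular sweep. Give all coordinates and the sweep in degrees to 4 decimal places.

bisector direction at 21.3977° = (0.931070,0.364840)
center distance |VC| = r/sin(θ/2) = 13.657201/sin(41.9342°) = 20.436426
C = V + |VC|·bis = (44.3497,5.1801)
T_A = V + ((C−V)·d_A)·d_A = V + 15.2029·d_A = (39.5587,-7.6092)
T_B = V + ((C−V)·d_B)·d_B = V + 15.2029·d_B = (32.1453,11.3097)
sweep = 180° − θ = 96.1315°

center=(44.3497,5.1801) T_A=(39.5587,-7.6092) T_B=(32.1453,11.3097) sweep=96.1315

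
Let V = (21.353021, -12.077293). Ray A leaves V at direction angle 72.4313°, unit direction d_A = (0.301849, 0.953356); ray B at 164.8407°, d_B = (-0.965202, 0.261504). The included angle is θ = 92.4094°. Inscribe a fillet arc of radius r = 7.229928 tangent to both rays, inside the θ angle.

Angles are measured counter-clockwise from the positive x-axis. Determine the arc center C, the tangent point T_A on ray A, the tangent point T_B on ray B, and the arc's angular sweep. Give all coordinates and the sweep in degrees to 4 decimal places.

bisector direction at 118.6360° = (-0.479243,0.877682)
center distance |VC| = r/sin(θ/2) = 7.229928/sin(46.2047°) = 10.016289
C = V + |VC|·bis = (16.5528,-3.2862)
T_A = V + ((C−V)·d_A)·d_A = V + 6.9321·d_A = (23.4455,-5.4685)
T_B = V + ((C−V)·d_B)·d_B = V + 6.9321·d_B = (14.6621,-10.2645)
sweep = 180° − θ = 87.5906°

center=(16.5528,-3.2862) T_A=(23.4455,-5.4685) T_B=(14.6621,-10.2645) sweep=87.5906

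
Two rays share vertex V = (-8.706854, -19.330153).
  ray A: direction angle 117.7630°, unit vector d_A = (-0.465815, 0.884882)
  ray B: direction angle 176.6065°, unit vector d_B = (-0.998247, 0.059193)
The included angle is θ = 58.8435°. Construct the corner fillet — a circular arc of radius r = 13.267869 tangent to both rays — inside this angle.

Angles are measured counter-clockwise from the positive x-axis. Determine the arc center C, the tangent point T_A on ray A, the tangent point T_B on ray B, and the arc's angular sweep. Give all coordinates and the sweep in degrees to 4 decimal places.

bisector direction at 147.1848° = (-0.840422,0.541932)
center distance |VC| = r/sin(θ/2) = 13.267869/sin(29.4217°) = 27.009240
C = V + |VC|·bis = (-31.4060,-4.6930)
T_A = V + ((C−V)·d_A)·d_A = V + 23.5258·d_A = (-19.6655,1.4874)
T_B = V + ((C−V)·d_B)·d_B = V + 23.5258·d_B = (-32.1914,-17.9376)
sweep = 180° − θ = 121.1565°

center=(-31.4060,-4.6930) T_A=(-19.6655,1.4874) T_B=(-32.1914,-17.9376) sweep=121.1565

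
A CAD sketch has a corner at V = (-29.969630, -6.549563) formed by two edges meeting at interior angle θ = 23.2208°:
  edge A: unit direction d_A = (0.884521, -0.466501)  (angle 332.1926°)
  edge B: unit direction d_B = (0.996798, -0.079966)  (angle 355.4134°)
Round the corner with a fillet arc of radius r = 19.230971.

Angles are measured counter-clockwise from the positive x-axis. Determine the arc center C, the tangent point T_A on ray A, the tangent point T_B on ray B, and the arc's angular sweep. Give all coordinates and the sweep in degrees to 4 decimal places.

bisector direction at 343.8030° = (0.960308,-0.278941)
center distance |VC| = r/sin(θ/2) = 19.230971/sin(11.6104°) = 95.554902
C = V + |VC|·bis = (61.7925,-33.2037)
T_A = V + ((C−V)·d_A)·d_A = V + 93.5997·d_A = (52.8213,-50.2139)
T_B = V + ((C−V)·d_B)·d_B = V + 93.5997·d_B = (63.3304,-14.0343)
sweep = 180° − θ = 156.7792°

center=(61.7925,-33.2037) T_A=(52.8213,-50.2139) T_B=(63.3304,-14.0343) sweep=156.7792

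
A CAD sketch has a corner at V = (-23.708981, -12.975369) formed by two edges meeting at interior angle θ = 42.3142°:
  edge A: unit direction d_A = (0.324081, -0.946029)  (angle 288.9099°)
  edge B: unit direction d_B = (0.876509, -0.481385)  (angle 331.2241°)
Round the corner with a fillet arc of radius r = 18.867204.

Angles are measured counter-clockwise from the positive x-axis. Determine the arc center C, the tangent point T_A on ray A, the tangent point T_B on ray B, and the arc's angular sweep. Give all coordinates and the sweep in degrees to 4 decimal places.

bisector direction at 310.0670° = (0.643683,-0.765292)
center distance |VC| = r/sin(θ/2) = 18.867204/sin(21.1571°) = 52.274381
C = V + |VC|·bis = (9.9391,-52.9805)
T_A = V + ((C−V)·d_A)·d_A = V + 48.7508·d_A = (-7.9098,-59.0950)
T_B = V + ((C−V)·d_B)·d_B = V + 48.7508·d_B = (19.0215,-36.4433)
sweep = 180° − θ = 137.6858°

center=(9.9391,-52.9805) T_A=(-7.9098,-59.0950) T_B=(19.0215,-36.4433) sweep=137.6858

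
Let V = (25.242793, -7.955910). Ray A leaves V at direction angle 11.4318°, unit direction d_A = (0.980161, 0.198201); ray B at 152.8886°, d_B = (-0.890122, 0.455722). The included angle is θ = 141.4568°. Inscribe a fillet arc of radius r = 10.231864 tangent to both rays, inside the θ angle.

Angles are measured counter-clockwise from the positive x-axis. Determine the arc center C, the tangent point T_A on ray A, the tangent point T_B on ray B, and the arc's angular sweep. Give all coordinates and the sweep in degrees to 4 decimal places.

bisector direction at 82.1602° = (0.136404,0.990653)
center distance |VC| = r/sin(θ/2) = 10.231864/sin(70.7284°) = 10.839245
C = V + |VC|·bis = (26.7213,2.7820)
T_A = V + ((C−V)·d_A)·d_A = V + 3.5775·d_A = (28.7493,-7.2469)
T_B = V + ((C−V)·d_B)·d_B = V + 3.5775·d_B = (22.0584,-6.3256)
sweep = 180° − θ = 38.5432°

center=(26.7213,2.7820) T_A=(28.7493,-7.2469) T_B=(22.0584,-6.3256) sweep=38.5432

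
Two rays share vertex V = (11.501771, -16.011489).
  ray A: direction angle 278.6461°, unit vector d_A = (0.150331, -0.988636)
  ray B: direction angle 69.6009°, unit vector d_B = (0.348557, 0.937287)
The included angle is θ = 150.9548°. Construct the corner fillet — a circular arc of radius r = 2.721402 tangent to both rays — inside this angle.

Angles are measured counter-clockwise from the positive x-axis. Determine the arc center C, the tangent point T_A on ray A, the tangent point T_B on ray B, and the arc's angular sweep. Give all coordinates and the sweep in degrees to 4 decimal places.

center=(14.2982,-16.2993) T_A=(11.6077,-16.7084) T_B=(11.7475,-15.3508) sweep=29.0452

bisector direction at 354.1235° = (0.994745,-0.102385)
center distance |VC| = r/sin(θ/2) = 2.721402/sin(75.4774°) = 2.811224
C = V + |VC|·bis = (14.2982,-16.2993)
T_A = V + ((C−V)·d_A)·d_A = V + 0.7049·d_A = (11.6077,-16.7084)
T_B = V + ((C−V)·d_B)·d_B = V + 0.7049·d_B = (11.7475,-15.3508)
sweep = 180° − θ = 29.0452°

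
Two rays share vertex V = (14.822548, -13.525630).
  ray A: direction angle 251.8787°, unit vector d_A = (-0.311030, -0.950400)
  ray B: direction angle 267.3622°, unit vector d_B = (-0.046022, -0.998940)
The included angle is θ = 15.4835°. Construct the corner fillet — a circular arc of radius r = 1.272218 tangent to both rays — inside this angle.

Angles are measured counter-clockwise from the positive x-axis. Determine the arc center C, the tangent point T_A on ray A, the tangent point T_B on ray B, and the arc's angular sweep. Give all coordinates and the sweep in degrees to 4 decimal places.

bisector direction at 259.6205° = (-0.180168,-0.983636)
center distance |VC| = r/sin(θ/2) = 1.272218/sin(7.7417°) = 9.444247
C = V + |VC|·bis = (13.1210,-22.8153)
T_A = V + ((C−V)·d_A)·d_A = V + 9.3582·d_A = (11.9119,-22.4196)
T_B = V + ((C−V)·d_B)·d_B = V + 9.3582·d_B = (14.3919,-22.8739)
sweep = 180° − θ = 164.5165°

center=(13.1210,-22.8153) T_A=(11.9119,-22.4196) T_B=(14.3919,-22.8739) sweep=164.5165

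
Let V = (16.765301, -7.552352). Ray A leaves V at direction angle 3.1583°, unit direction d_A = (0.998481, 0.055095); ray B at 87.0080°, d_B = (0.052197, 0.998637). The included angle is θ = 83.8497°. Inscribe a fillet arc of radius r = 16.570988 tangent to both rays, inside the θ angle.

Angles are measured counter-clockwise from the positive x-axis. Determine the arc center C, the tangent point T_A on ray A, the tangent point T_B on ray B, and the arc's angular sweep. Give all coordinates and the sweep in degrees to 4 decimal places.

center=(34.2769,10.0101) T_A=(35.1898,-6.5357) T_B=(17.7285,10.8751) sweep=96.1503

bisector direction at 45.0832° = (0.706080,0.708132)
center distance |VC| = r/sin(θ/2) = 16.570988/sin(41.9248°) = 24.801102
C = V + |VC|·bis = (34.2769,10.0101)
T_A = V + ((C−V)·d_A)·d_A = V + 18.4526·d_A = (35.1898,-6.5357)
T_B = V + ((C−V)·d_B)·d_B = V + 18.4526·d_B = (17.7285,10.8751)
sweep = 180° − θ = 96.1503°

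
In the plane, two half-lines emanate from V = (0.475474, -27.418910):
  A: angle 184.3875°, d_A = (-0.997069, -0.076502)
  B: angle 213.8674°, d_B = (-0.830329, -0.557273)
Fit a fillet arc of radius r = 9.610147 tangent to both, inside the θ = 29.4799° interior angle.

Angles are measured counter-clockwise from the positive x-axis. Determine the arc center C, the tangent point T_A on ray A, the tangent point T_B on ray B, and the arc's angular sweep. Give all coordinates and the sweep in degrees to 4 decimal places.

center=(-35.2102,-39.7953) T_A=(-35.9454,-30.2134) T_B=(-29.8547,-47.7749) sweep=150.5201

bisector direction at 199.1275° = (-0.944792,-0.327671)
center distance |VC| = r/sin(θ/2) = 9.610147/sin(14.7400°) = 37.770937
C = V + |VC|·bis = (-35.2102,-39.7953)
T_A = V + ((C−V)·d_A)·d_A = V + 36.5279·d_A = (-35.9454,-30.2134)
T_B = V + ((C−V)·d_B)·d_B = V + 36.5279·d_B = (-29.8547,-47.7749)
sweep = 180° − θ = 150.5201°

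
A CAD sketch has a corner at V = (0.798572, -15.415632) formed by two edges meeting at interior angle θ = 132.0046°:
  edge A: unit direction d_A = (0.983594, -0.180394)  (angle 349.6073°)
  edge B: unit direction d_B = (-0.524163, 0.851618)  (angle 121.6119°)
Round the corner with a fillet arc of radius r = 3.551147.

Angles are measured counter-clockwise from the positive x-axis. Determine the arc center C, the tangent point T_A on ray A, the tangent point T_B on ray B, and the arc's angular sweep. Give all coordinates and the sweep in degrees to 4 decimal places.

bisector direction at 55.6096° = (0.564829,0.825208)
center distance |VC| = r/sin(θ/2) = 3.551147/sin(66.0023°) = 3.887145
C = V + |VC|·bis = (2.9941,-12.2079)
T_A = V + ((C−V)·d_A)·d_A = V + 1.5809·d_A = (2.3535,-15.7008)
T_B = V + ((C−V)·d_B)·d_B = V + 1.5809·d_B = (-0.0301,-14.0693)
sweep = 180° − θ = 47.9954°

center=(2.9941,-12.2079) T_A=(2.3535,-15.7008) T_B=(-0.0301,-14.0693) sweep=47.9954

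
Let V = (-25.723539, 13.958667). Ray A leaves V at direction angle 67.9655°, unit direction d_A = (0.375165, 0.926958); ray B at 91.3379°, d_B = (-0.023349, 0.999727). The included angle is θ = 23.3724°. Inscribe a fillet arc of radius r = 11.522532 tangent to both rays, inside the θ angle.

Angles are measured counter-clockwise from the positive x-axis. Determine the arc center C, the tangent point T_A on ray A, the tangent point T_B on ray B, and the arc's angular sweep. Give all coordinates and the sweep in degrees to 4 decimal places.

center=(-15.5048,69.9203) T_A=(-4.8239,65.5974) T_B=(-27.0242,69.6512) sweep=156.6276

bisector direction at 79.6517° = (0.179632,0.983734)
center distance |VC| = r/sin(θ/2) = 11.522532/sin(11.6862°) = 56.886942
C = V + |VC|·bis = (-15.5048,69.9203)
T_A = V + ((C−V)·d_A)·d_A = V + 55.7078·d_A = (-4.8239,65.5974)
T_B = V + ((C−V)·d_B)·d_B = V + 55.7078·d_B = (-27.0242,69.6512)
sweep = 180° − θ = 156.6276°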